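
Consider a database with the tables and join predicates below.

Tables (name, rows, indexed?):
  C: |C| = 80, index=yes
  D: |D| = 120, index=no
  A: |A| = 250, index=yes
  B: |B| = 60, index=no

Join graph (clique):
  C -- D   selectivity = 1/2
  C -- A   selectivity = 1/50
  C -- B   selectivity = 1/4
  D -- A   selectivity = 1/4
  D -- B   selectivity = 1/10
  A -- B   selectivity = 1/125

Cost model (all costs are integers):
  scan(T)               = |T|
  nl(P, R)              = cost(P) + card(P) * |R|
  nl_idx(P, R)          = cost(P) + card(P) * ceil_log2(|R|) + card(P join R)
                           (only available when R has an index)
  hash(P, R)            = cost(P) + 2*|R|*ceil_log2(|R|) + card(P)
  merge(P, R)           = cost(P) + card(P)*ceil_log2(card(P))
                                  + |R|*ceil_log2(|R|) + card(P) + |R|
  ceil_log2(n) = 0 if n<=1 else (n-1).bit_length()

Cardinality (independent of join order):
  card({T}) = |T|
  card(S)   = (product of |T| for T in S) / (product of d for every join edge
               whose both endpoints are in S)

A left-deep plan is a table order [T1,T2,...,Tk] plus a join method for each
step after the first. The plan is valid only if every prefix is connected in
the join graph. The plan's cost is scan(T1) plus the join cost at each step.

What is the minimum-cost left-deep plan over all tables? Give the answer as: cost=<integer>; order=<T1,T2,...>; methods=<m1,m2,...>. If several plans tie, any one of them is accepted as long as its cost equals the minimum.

cost=2844; order=B,A,C,D; methods=nl_idx,nl_idx,merge

Selinger DP (subsets sized 1..n):
  {C}: scan cost=80, card=80
  {D}: scan cost=120, card=120
  {A}: scan cost=250, card=250
  {B}: scan cost=60, card=60
  {CD}: card=4800; try (C,hash)→1360, (D,merge)→1680, (C,merge)→1720, (D,hash)→1840, (C,nl_idx)→5760, (D,nl)→9680 …(+1); best=1360 via (C,hash)
  {AC}: card=400; try (A,nl_idx)→1120, (C,hash)→1620, (C,nl_idx)→2400, (A,merge)→2970, (C,merge)→3140, (A,hash)→4160 …(+2); best=1120 via (A,nl_idx)
  {BC}: card=1200; try (B,hash)→880, (C,merge)→1120, (B,merge)→1140, (C,hash)→1240, (C,nl_idx)→1680, (C,nl)→4860 …(+1); best=880 via (B,hash)
  {AD}: card=7500; try (D,hash)→2180, (A,merge)→3330, (D,merge)→3460, (A,hash)→4240, (A,nl_idx)→8580, (A,nl)→30120 …(+1); best=2180 via (D,hash)
  {BD}: card=720; try (B,hash)→960, (D,merge)→1440, (B,merge)→1500, (D,hash)→1800, (D,nl)→7260, (B,nl)→7320; best=960 via (B,hash)
  {AB}: card=120; try (A,nl_idx)→660, (B,hash)→1220, (A,merge)→2730, (B,merge)→2920, (A,hash)→4120, (A,nl)→15060 …(+1); best=660 via (A,nl_idx)
  {ACD}: card=6000; try (D,hash)→3200, (D,merge)→6080, (A,hash)→10160, (C,hash)→10800, (A,nl_idx)→45760, (D,nl)→49120 …(+5); best=3200 via (D,hash)
  {BCD}: card=7200; try (C,hash)→2800, (D,hash)→3760, (B,hash)→6880, (C,merge)→9520, (C,nl_idx)→13200, (D,merge)→16240 …(+4); best=2800 via (C,hash)
  {ABC}: card=48; try (C,nl_idx)→1548, (C,hash)→1900, (B,hash)→2240, (C,merge)→2260, (B,merge)→5540, (A,hash)→6080 …(+5); best=1548 via (C,nl_idx)
  {ABD}: card=360; try (D,hash)→2460, (D,merge)→2580, (A,hash)→5680, (A,nl_idx)→7080, (B,hash)→10400, (A,merge)→11130 …(+4); best=2460 via (D,hash)
  {ABCD}: card=72; try (D,merge)→2844, (D,hash)→3276, (C,hash)→3940, (C,nl_idx)→5052, (C,merge)→6700, (D,nl)→7308 …(+8); best=2844 via (D,merge)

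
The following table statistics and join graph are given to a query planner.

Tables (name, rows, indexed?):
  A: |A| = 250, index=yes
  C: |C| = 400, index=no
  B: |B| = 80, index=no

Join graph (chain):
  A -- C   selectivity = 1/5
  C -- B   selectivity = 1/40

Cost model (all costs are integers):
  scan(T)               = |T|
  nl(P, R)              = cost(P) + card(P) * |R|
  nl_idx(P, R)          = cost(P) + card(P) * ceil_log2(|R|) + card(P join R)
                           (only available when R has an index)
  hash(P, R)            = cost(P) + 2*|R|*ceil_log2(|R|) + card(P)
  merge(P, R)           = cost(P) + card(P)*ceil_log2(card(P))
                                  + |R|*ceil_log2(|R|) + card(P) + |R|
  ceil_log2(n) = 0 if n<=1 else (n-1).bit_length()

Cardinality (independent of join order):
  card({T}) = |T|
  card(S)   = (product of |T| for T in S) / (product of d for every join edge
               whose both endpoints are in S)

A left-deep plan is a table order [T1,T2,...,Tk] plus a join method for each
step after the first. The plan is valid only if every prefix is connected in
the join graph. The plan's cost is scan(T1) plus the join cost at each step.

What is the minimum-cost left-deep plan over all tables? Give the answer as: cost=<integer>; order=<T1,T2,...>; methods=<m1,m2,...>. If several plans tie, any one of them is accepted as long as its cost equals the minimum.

Selinger DP (subsets sized 1..n):
  {A}: scan cost=250, card=250
  {C}: scan cost=400, card=400
  {B}: scan cost=80, card=80
  {AC}: card=20000; try (A,hash)→4800, (C,merge)→6500, (A,merge)→6650, (C,hash)→7700, (A,nl_idx)→23600, (C,nl)→100250 …(+1); best=4800 via (A,hash)
  {BC}: card=800; try (B,hash)→1920, (C,merge)→4720, (B,merge)→5040, (C,hash)→7360, (C,nl)→32080, (B,nl)→32400; best=1920 via (B,hash)
  {ABC}: card=40000; try (A,hash)→6720, (A,merge)→12970, (B,hash)→25920, (A,nl_idx)→48320, (A,nl)→201920, (B,merge)→325440 …(+1); best=6720 via (A,hash)

cost=6720; order=C,B,A; methods=hash,hash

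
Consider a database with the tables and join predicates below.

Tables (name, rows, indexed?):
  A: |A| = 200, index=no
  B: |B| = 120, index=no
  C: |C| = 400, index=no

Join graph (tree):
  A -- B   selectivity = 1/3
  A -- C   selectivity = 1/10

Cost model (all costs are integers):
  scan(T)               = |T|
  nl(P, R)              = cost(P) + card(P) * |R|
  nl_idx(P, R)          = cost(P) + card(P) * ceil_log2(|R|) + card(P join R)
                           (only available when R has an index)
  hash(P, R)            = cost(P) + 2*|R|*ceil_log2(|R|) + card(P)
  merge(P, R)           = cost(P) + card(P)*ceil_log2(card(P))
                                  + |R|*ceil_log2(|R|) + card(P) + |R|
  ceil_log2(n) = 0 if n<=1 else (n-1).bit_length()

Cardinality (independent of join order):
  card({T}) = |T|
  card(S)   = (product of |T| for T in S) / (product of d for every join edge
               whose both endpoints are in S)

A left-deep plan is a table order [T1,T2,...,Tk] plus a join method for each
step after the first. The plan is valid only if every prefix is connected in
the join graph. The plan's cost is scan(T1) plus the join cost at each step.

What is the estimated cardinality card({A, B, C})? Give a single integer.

Tables in S: A(200), B(120), C(400)
Edges inside S: A-B(d=3), A-C(d=10)
numerator = 200 * 120 * 400 = 9600000
denominator = 3 * 10 = 30
card(S) = 9600000 / 30 = 320000

320000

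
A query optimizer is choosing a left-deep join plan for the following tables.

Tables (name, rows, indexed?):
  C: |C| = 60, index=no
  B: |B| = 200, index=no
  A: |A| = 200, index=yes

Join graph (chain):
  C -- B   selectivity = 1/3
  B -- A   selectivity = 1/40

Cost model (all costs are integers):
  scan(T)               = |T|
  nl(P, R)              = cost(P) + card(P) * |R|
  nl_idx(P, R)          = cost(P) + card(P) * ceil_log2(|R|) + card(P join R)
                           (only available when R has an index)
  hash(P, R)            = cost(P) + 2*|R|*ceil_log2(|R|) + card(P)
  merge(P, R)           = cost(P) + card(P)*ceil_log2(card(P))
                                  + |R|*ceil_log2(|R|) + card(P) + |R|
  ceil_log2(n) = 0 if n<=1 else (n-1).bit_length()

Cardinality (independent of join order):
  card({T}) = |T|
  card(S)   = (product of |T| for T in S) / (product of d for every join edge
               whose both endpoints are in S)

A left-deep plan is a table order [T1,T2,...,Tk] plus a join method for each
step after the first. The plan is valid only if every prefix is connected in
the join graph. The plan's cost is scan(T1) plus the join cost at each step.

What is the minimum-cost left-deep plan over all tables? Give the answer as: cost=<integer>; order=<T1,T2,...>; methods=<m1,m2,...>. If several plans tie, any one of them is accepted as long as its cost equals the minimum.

Selinger DP (subsets sized 1..n):
  {C}: scan cost=60, card=60
  {B}: scan cost=200, card=200
  {A}: scan cost=200, card=200
  {BC}: card=4000; try (C,hash)→1120, (B,merge)→2280, (C,merge)→2420, (B,hash)→3320, (B,nl)→12060, (C,nl)→12200; best=1120 via (C,hash)
  {AB}: card=1000; try (A,nl_idx)→2800, (B,hash)→3600, (A,hash)→3600, (B,merge)→3800, (A,merge)→3800, (B,nl)→40200 …(+1); best=2800 via (A,nl_idx)
  {ABC}: card=20000; try (C,hash)→4520, (A,hash)→8320, (C,merge)→14220, (A,nl_idx)→53120, (A,merge)→54920, (C,nl)→62800 …(+1); best=4520 via (C,hash)

cost=4520; order=B,A,C; methods=nl_idx,hash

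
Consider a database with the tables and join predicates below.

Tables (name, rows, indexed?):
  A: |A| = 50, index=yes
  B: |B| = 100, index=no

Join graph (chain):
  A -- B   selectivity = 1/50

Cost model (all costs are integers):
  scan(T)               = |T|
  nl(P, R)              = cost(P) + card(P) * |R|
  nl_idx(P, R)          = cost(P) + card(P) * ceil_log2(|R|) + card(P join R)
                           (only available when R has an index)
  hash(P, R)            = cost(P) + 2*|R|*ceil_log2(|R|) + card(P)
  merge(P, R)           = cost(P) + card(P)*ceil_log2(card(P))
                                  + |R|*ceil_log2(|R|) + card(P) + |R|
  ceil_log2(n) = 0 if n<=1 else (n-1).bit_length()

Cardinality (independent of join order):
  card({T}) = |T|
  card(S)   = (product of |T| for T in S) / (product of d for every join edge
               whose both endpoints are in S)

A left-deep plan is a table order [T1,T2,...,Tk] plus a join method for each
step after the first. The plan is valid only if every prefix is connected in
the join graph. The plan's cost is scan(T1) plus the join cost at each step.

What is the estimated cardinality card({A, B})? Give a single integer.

100

Tables in S: A(50), B(100)
Edges inside S: A-B(d=50)
numerator = 50 * 100 = 5000
denominator = 50 = 50
card(S) = 5000 / 50 = 100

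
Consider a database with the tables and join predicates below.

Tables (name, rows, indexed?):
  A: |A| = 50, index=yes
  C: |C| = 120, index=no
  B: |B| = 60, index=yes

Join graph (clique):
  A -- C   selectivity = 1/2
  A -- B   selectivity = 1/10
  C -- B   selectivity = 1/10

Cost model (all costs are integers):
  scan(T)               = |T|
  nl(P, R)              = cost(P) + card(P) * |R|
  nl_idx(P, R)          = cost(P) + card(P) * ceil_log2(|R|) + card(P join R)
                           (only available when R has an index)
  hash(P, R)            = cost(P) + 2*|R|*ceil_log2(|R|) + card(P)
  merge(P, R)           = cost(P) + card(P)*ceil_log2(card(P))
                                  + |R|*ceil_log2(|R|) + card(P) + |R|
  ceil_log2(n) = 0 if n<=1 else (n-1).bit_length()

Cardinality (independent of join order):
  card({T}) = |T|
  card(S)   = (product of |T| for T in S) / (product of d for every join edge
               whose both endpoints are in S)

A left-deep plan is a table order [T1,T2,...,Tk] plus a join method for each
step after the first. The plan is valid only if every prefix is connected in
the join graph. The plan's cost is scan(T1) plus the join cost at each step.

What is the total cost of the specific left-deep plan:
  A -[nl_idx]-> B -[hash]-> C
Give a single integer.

step 1: scan A: cost=50, card=50
step 2: join B via nl_idx
    card(P join B) = 50*60/(10) = 300
    cost = 50 + 50*6 + 300 = 650
step 3: join C via hash
    card(P join C) = 300*120/(2*10) = 1800
    cost = 650 + 2*120*7 + 300 = 2630

2630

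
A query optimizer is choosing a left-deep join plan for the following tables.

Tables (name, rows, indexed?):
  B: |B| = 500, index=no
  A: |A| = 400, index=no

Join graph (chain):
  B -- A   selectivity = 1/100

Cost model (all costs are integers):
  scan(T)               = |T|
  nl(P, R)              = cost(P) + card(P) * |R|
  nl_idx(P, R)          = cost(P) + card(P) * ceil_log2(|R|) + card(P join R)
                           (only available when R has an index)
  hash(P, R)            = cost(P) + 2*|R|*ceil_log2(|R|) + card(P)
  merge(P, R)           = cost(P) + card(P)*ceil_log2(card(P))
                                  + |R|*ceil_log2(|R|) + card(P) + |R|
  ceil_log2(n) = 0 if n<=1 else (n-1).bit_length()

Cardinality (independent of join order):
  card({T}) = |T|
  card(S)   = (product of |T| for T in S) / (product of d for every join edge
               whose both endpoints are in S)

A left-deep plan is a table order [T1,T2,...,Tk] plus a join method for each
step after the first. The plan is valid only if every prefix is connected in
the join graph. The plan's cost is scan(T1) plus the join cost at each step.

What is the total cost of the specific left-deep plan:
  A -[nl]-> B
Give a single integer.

step 1: scan A: cost=400, card=400
step 2: join B via nl
    card(P join B) = 400*500/(100) = 2000
    cost = 400 + 400*500 = 200400

200400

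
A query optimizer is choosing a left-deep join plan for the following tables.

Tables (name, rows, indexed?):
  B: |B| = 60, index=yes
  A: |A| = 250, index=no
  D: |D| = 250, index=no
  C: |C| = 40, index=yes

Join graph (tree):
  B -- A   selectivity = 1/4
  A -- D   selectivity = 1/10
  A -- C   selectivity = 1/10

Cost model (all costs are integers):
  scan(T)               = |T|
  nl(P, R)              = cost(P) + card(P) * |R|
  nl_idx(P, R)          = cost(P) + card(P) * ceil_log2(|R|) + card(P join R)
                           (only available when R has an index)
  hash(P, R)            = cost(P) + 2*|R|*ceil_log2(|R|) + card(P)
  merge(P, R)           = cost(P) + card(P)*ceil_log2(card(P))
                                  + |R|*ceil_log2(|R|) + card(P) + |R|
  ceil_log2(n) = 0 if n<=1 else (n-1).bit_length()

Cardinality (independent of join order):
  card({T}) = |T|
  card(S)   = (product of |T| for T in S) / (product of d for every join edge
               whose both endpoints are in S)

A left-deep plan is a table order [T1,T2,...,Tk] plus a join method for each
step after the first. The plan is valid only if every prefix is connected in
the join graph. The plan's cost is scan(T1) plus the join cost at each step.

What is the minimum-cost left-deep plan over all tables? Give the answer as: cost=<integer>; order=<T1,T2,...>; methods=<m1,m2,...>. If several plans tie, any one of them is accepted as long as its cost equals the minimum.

cost=21700; order=A,C,B,D; methods=hash,hash,hash

Selinger DP (subsets sized 1..n):
  {B}: scan cost=60, card=60
  {A}: scan cost=250, card=250
  {D}: scan cost=250, card=250
  {C}: scan cost=40, card=40
  {AB}: card=3750; try (B,hash)→1220, (A,merge)→2730, (B,merge)→2920, (A,hash)→4120, (B,nl_idx)→5500, (A,nl)→15060 …(+1); best=1220 via (B,hash)
  {AD}: card=6250; try (D,hash)→4500, (A,hash)→4500, (D,merge)→4750, (A,merge)→4750, (D,nl)→62750, (A,nl)→62750; best=4500 via (D,hash)
  {AC}: card=1000; try (C,hash)→980, (A,merge)→2570, (C,nl_idx)→2750, (C,merge)→2780, (A,hash)→4080, (A,nl)→10040 …(+1); best=980 via (C,hash)
  {ABD}: card=93750; try (D,hash)→8970, (B,hash)→11470, (D,merge)→52220, (B,merge)→92420, (B,nl_idx)→135750, (B,nl)→379500 …(+1); best=8970 via (D,hash)
  {ABC}: card=15000; try (B,hash)→2700, (C,hash)→5450, (B,merge)→12400, (B,nl_idx)→21980, (C,nl_idx)→38720, (C,merge)→50250 …(+2); best=2700 via (B,hash)
  {ACD}: card=25000; try (D,hash)→5980, (C,hash)→11230, (D,merge)→14230, (C,nl_idx)→67000, (C,merge)→92280, (D,nl)→250980 …(+1); best=5980 via (D,hash)
  {ABCD}: card=375000; try (D,hash)→21700, (B,hash)→31700, (C,hash)→103200, (D,merge)→229950, (B,merge)→406400, (B,nl_idx)→530980 …(+5); best=21700 via (D,hash)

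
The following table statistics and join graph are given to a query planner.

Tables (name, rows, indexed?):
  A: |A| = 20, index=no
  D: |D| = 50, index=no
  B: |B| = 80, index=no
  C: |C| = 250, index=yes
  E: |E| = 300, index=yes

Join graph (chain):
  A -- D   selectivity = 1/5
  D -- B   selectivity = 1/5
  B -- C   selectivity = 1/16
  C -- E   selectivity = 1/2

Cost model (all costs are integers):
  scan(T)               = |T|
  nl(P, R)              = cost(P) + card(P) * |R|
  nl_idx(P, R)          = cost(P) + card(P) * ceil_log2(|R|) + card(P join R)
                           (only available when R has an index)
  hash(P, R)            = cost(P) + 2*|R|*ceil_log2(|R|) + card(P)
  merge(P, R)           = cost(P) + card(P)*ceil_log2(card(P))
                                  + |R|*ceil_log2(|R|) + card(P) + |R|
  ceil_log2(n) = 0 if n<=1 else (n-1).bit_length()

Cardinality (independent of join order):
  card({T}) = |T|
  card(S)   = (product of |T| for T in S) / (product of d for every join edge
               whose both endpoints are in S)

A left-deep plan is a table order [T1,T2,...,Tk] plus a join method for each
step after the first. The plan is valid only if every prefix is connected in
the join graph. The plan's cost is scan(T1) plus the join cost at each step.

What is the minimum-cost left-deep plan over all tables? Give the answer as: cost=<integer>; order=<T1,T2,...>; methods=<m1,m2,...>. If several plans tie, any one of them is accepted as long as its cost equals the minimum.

Selinger DP (subsets sized 1..n):
  {A}: scan cost=20, card=20
  {D}: scan cost=50, card=50
  {B}: scan cost=80, card=80
  {C}: scan cost=250, card=250
  {E}: scan cost=300, card=300
  {AD}: card=200; try (A,hash)→300, (D,merge)→490, (A,merge)→520, (D,hash)→640, (D,nl)→1020, (A,nl)→1050; best=300 via (A,hash)
  {BD}: card=800; try (D,hash)→760, (B,merge)→1040, (D,merge)→1070, (B,hash)→1220, (B,nl)→4050, (D,nl)→4080; best=760 via (D,hash)
  {BC}: card=1250; try (B,hash)→1620, (C,nl_idx)→1970, (C,merge)→2970, (B,merge)→3140, (C,hash)→4160, (C,nl)→20080 …(+1); best=1620 via (B,hash)
  {CE}: card=37500; try (C,hash)→4600, (E,merge)→5500, (C,merge)→5550, (E,hash)→5900, (E,nl_idx)→40000, (C,nl_idx)→40200 …(+2); best=4600 via (C,hash)
  {ABD}: card=3200; try (B,hash)→1620, (A,hash)→1760, (B,merge)→2740, (A,merge)→9680, (B,nl)→16300, (A,nl)→16760; best=1620 via (B,hash)
  {BCD}: card=12500; try (D,hash)→3470, (C,hash)→5560, (C,merge)→11810, (D,merge)→16970, (C,nl_idx)→19660, (D,nl)→64120 …(+1); best=3470 via (D,hash)
  {BCE}: card=187500; try (E,hash)→8270, (E,merge)→19620, (B,hash)→43220, (E,nl_idx)→200370, (E,nl)→376620, (B,merge)→642740 …(+1); best=8270 via (E,hash)
  {ABCD}: card=50000; try (C,hash)→8820, (A,hash)→16170, (C,merge)→45470, (C,nl_idx)→77220, (A,merge)→191090, (A,nl)→253470 …(+1); best=8820 via (C,hash)
  {BCDE}: card=1875000; try (E,hash)→21370, (E,merge)→193970, (D,hash)→196370, (E,nl_idx)→1990970, (D,merge)→3571120, (E,nl)→3753470 …(+1); best=21370 via (E,hash)
  {ABCDE}: card=7500000; try (E,hash)→64220, (E,merge)→861820, (A,hash)→1896570, (E,nl_idx)→7958820, (E,nl)→15008820, (A,nl)→37521370 …(+1); best=64220 via (E,hash)

cost=64220; order=D,A,B,C,E; methods=hash,hash,hash,hash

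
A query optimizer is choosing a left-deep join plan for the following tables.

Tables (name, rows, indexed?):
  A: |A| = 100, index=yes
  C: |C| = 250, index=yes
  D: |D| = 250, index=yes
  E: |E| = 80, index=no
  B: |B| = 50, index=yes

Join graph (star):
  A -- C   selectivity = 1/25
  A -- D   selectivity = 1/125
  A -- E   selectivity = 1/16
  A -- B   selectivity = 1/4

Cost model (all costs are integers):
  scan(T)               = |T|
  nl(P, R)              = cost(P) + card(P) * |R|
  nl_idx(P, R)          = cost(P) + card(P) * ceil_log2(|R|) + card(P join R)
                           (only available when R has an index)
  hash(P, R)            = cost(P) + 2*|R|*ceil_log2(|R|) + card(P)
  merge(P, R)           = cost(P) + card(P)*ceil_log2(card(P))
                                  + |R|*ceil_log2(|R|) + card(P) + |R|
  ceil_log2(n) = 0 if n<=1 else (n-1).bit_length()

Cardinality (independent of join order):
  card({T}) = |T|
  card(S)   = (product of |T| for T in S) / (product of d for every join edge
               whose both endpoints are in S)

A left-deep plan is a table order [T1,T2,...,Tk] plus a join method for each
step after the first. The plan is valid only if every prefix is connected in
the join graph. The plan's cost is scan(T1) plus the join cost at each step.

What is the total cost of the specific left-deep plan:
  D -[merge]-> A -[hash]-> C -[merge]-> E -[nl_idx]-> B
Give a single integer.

step 1: scan D: cost=250, card=250
step 2: join A via merge
    card(P join A) = 250*100/(125) = 200
    cost = 250 + 250*8 + 100*7 + 250 + 100 = 3300
step 3: join C via hash
    card(P join C) = 200*250/(25) = 2000
    cost = 3300 + 2*250*8 + 200 = 7500
step 4: join E via merge
    card(P join E) = 2000*80/(16) = 10000
    cost = 7500 + 2000*11 + 80*7 + 2000 + 80 = 32140
step 5: join B via nl_idx
    card(P join B) = 10000*50/(4) = 125000
    cost = 32140 + 10000*6 + 125000 = 217140

217140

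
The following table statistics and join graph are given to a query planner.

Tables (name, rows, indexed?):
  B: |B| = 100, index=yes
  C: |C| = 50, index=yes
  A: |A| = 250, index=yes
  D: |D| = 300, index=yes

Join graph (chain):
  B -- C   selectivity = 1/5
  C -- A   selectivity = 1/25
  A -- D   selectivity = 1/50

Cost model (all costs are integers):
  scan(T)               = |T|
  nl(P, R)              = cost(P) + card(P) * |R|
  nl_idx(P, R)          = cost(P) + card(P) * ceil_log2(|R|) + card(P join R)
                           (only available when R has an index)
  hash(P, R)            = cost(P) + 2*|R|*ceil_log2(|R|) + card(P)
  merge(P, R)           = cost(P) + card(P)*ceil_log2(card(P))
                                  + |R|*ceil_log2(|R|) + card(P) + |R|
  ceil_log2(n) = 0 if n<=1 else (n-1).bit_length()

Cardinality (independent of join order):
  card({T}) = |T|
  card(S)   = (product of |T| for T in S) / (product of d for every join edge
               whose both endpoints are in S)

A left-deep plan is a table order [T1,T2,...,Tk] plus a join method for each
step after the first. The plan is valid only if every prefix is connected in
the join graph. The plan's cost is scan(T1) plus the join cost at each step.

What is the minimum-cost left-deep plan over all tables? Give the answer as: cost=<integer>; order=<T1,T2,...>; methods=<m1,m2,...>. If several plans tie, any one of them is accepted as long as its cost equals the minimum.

cost=10500; order=A,D,C,B; methods=nl_idx,hash,hash

Selinger DP (subsets sized 1..n):
  {B}: scan cost=100, card=100
  {C}: scan cost=50, card=50
  {A}: scan cost=250, card=250
  {D}: scan cost=300, card=300
  {BC}: card=1000; try (C,hash)→800, (B,merge)→1200, (C,merge)→1250, (B,nl_idx)→1400, (B,hash)→1500, (C,nl_idx)→1700 …(+2); best=800 via (C,hash)
  {AC}: card=500; try (A,nl_idx)→950, (C,hash)→1100, (C,nl_idx)→2250, (A,merge)→2650, (C,merge)→2850, (A,hash)→4100 …(+2); best=950 via (A,nl_idx)
  {AD}: card=1500; try (D,nl_idx)→4000, (A,nl_idx)→4200, (A,hash)→4600, (D,merge)→5500, (A,merge)→5550, (D,hash)→5900 …(+2); best=4000 via (D,nl_idx)
  {ABC}: card=10000; try (B,hash)→2850, (A,hash)→5800, (B,merge)→6750, (A,merge)→14050, (B,nl_idx)→14450, (A,nl_idx)→18800 …(+2); best=2850 via (B,hash)
  {ACD}: card=3000; try (C,hash)→6100, (D,hash)→6850, (D,nl_idx)→8450, (D,merge)→8950, (C,nl_idx)→16000, (C,merge)→22350 …(+2); best=6100 via (C,hash)
  {ABCD}: card=60000; try (B,hash)→10500, (D,hash)→18250, (B,merge)→45900, (B,nl_idx)→87100, (D,nl_idx)→152850, (D,merge)→155850 …(+2); best=10500 via (B,hash)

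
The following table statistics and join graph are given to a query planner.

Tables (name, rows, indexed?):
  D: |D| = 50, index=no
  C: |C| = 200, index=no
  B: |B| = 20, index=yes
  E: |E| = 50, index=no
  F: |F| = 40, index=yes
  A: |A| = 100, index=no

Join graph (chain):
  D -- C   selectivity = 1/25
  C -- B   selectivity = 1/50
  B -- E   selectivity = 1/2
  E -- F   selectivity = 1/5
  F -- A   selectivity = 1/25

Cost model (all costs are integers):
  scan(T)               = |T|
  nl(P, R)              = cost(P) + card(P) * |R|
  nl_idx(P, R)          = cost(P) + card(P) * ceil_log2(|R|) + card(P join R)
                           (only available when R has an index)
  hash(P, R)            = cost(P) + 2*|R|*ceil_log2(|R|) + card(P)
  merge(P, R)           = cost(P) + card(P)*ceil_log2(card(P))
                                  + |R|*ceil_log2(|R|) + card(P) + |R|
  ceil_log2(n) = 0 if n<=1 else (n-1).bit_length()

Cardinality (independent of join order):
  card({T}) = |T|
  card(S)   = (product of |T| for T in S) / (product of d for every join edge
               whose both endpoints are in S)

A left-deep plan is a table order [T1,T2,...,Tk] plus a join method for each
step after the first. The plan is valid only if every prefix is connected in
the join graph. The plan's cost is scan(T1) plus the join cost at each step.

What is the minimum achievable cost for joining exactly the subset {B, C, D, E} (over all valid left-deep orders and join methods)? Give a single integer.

Selinger DP over subsets of {B,C,D,E}:
  {D}: scan cost=50, card=50
  {C}: scan cost=200, card=200
  {B}: scan cost=20, card=20
  {E}: scan cost=50, card=50
  {CD}: card=400; try (D,hash)→1000, (C,merge)→2200, (D,merge)→2350, (C,hash)→3300, (C,nl)→10050, (D,nl)→10200; best=1000 via (D,hash)
  {BC}: card=80; try (B,hash)→600, (B,nl_idx)→1280, (C,merge)→1940, (B,merge)→2120, (C,hash)→3240, (C,nl)→4020 …(+1); best=600 via (B,hash)
  {BE}: card=500; try (B,hash)→300, (E,merge)→490, (B,merge)→520, (E,hash)→640, (B,nl_idx)→800, (E,nl)→1020 …(+1); best=300 via (B,hash)
  {BCD}: card=160; try (D,hash)→1280, (D,merge)→1590, (B,hash)→1600, (B,nl_idx)→3160, (D,nl)→4600, (B,merge)→5120 …(+1); best=1280 via (D,hash)
  {BCE}: card=2000; try (E,hash)→1280, (E,merge)→1590, (C,hash)→4000, (E,nl)→4600, (C,merge)→7100, (C,nl)→100300; best=1280 via (E,hash)
  {BCDE}: card=4000; try (E,hash)→2040, (E,merge)→3070, (D,hash)→3880, (E,nl)→9280, (D,merge)→25630, (D,nl)→101280; best=2040 via (E,hash)

2040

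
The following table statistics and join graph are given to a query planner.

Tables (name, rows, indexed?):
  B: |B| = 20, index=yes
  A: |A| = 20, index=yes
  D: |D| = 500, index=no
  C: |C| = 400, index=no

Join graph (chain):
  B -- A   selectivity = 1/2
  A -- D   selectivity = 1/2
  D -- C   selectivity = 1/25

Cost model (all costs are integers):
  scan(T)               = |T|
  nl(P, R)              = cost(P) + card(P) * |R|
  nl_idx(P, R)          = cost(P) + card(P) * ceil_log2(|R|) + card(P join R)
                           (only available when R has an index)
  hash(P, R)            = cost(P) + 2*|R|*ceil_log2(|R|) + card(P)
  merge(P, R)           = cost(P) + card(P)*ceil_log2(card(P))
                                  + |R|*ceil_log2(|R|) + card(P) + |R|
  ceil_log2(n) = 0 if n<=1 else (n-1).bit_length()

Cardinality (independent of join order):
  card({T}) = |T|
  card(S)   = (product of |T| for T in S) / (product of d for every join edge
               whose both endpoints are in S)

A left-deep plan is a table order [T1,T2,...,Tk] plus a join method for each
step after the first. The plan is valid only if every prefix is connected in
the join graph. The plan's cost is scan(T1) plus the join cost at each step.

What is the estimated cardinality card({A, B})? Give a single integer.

Tables in S: A(20), B(20)
Edges inside S: B-A(d=2)
numerator = 20 * 20 = 400
denominator = 2 = 2
card(S) = 400 / 2 = 200

200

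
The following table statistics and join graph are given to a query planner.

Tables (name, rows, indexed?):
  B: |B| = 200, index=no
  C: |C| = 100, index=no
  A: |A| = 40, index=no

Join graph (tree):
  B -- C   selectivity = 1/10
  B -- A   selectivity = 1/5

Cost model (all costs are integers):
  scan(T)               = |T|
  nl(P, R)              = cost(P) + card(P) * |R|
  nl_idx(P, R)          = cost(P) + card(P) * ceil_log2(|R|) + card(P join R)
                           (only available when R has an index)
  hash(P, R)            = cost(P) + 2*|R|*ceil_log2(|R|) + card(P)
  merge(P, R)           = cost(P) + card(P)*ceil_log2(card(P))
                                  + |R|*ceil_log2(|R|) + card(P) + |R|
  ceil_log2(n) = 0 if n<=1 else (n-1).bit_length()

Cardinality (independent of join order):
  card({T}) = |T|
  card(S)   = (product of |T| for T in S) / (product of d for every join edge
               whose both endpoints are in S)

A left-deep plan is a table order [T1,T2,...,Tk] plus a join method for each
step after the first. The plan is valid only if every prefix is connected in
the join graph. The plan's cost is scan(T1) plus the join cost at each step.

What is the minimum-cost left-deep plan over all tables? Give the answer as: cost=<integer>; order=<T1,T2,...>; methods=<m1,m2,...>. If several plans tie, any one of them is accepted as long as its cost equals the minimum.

Selinger DP (subsets sized 1..n):
  {B}: scan cost=200, card=200
  {C}: scan cost=100, card=100
  {A}: scan cost=40, card=40
  {BC}: card=2000; try (C,hash)→1800, (B,merge)→2700, (C,merge)→2800, (B,hash)→3400, (B,nl)→20100, (C,nl)→20200; best=1800 via (C,hash)
  {AB}: card=1600; try (A,hash)→880, (B,merge)→2120, (A,merge)→2280, (B,hash)→3280, (B,nl)→8040, (A,nl)→8200; best=880 via (A,hash)
  {ABC}: card=16000; try (C,hash)→3880, (A,hash)→4280, (C,merge)→20880, (A,merge)→26080, (A,nl)→81800, (C,nl)→160880; best=3880 via (C,hash)

cost=3880; order=B,A,C; methods=hash,hash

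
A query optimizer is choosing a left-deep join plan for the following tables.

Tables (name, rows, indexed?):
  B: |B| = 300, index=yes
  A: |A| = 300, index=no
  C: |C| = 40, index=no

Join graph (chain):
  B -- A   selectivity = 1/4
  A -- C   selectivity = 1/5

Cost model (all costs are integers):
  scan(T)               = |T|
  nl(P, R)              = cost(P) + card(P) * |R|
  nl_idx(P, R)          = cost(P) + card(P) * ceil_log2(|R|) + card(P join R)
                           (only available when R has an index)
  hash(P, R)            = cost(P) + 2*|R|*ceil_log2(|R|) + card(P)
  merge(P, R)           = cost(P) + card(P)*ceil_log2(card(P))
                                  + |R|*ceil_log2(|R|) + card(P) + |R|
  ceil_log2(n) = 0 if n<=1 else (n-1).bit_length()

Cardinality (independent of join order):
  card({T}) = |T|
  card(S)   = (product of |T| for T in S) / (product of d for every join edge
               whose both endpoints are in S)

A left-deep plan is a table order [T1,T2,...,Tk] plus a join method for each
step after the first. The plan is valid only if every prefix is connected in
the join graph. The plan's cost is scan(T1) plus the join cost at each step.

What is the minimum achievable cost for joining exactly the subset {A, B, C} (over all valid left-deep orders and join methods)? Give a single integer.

8880

Selinger DP over subsets of {A,B,C}:
  {B}: scan cost=300, card=300
  {A}: scan cost=300, card=300
  {C}: scan cost=40, card=40
  {AB}: card=22500; try (B,hash)→6000, (A,hash)→6000, (B,merge)→6300, (A,merge)→6300, (B,nl_idx)→25500, (B,nl)→90300 …(+1); best=6000 via (B,hash)
  {AC}: card=2400; try (C,hash)→1080, (A,merge)→3320, (C,merge)→3580, (A,hash)→5480, (A,nl)→12040, (C,nl)→12300; best=1080 via (C,hash)
  {ABC}: card=180000; try (B,hash)→8880, (C,hash)→28980, (B,merge)→35280, (B,nl_idx)→202680, (C,merge)→366280, (B,nl)→721080 …(+1); best=8880 via (B,hash)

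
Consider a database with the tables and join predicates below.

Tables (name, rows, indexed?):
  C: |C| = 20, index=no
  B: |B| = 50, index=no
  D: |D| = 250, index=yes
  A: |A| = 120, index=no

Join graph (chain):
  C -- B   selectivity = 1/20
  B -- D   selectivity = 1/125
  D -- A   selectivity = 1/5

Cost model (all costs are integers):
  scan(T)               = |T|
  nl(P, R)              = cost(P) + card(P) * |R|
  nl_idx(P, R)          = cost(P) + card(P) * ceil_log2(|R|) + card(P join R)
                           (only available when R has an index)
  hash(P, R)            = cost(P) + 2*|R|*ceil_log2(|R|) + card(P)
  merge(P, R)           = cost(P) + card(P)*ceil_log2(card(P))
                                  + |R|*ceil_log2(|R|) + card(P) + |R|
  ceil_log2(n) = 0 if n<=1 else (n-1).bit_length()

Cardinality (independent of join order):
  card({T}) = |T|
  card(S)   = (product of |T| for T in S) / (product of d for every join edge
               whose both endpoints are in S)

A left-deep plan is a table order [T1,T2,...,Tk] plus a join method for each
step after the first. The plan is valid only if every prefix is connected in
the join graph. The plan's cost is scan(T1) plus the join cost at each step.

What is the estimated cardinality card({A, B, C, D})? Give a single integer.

2400

Tables in S: A(120), B(50), C(20), D(250)
Edges inside S: C-B(d=20), B-D(d=125), D-A(d=5)
numerator = 120 * 50 * 20 * 250 = 30000000
denominator = 20 * 125 * 5 = 12500
card(S) = 30000000 / 12500 = 2400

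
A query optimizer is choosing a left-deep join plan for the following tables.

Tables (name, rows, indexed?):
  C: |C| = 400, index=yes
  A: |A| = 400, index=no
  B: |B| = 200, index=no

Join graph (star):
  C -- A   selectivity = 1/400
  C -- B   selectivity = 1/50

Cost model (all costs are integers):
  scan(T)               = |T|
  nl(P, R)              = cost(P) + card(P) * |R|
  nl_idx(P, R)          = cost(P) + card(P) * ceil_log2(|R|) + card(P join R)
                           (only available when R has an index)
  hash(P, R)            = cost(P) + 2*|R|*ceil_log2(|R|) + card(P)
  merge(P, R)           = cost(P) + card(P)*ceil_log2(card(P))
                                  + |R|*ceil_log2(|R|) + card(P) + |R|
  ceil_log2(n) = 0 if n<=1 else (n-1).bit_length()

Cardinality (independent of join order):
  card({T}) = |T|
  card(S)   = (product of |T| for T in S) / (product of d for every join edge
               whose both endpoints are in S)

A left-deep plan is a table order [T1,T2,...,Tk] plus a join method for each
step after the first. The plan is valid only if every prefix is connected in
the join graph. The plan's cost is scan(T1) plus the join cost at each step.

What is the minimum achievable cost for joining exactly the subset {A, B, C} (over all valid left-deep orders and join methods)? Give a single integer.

Selinger DP over subsets of {A,B,C}:
  {C}: scan cost=400, card=400
  {A}: scan cost=400, card=400
  {B}: scan cost=200, card=200
  {AC}: card=400; try (C,nl_idx)→4400, (C,hash)→8000, (A,hash)→8000, (C,merge)→8400, (A,merge)→8400, (C,nl)→160400 …(+1); best=4400 via (C,nl_idx)
  {BC}: card=1600; try (C,nl_idx)→3600, (B,hash)→4000, (C,merge)→6000, (B,merge)→6200, (C,hash)→7600, (C,nl)→80200 …(+1); best=3600 via (C,nl_idx)
  {ABC}: card=1600; try (B,hash)→8000, (B,merge)→10200, (A,hash)→12400, (A,merge)→26800, (B,nl)→84400, (A,nl)→643600; best=8000 via (B,hash)

8000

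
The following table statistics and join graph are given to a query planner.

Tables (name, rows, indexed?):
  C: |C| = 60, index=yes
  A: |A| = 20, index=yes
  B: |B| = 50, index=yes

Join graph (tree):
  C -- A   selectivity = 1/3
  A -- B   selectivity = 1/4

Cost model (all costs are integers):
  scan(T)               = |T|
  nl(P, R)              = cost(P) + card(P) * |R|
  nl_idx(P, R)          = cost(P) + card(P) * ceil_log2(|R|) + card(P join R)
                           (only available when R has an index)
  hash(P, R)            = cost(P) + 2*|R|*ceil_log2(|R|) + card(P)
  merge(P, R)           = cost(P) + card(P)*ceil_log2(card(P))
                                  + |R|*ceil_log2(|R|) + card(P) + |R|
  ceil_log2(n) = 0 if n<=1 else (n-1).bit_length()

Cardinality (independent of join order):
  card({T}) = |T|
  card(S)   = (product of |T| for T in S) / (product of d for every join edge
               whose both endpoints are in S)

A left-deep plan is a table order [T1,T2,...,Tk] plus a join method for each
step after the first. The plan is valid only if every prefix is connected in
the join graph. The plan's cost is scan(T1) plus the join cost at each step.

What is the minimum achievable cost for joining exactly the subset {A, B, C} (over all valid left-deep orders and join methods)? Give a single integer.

1270

Selinger DP over subsets of {A,B,C}:
  {C}: scan cost=60, card=60
  {A}: scan cost=20, card=20
  {B}: scan cost=50, card=50
  {AC}: card=400; try (A,hash)→320, (C,nl_idx)→540, (C,merge)→560, (A,merge)→600, (C,hash)→760, (A,nl_idx)→760 …(+2); best=320 via (A,hash)
  {AB}: card=250; try (A,hash)→300, (B,nl_idx)→390, (B,merge)→490, (A,merge)→520, (A,nl_idx)→550, (B,hash)→640 …(+2); best=300 via (A,hash)
  {ABC}: card=5000; try (C,hash)→1270, (B,hash)→1320, (C,merge)→2970, (B,merge)→4670, (C,nl_idx)→6800, (B,nl_idx)→7720 …(+2); best=1270 via (C,hash)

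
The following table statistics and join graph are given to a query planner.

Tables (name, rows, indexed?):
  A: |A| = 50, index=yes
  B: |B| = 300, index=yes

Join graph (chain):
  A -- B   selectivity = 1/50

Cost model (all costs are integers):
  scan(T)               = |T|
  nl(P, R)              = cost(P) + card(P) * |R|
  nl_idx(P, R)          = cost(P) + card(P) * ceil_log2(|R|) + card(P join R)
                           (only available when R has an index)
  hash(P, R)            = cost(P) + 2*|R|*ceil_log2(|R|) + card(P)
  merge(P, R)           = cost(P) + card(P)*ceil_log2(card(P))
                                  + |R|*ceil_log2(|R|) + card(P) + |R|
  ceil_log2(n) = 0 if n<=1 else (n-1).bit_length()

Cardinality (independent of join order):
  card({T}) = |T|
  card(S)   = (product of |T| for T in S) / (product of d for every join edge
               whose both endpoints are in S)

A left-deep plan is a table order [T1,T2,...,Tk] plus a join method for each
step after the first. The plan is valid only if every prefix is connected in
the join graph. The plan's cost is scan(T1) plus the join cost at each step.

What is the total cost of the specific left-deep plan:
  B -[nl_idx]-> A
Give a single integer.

step 1: scan B: cost=300, card=300
step 2: join A via nl_idx
    card(P join A) = 300*50/(50) = 300
    cost = 300 + 300*6 + 300 = 2400

2400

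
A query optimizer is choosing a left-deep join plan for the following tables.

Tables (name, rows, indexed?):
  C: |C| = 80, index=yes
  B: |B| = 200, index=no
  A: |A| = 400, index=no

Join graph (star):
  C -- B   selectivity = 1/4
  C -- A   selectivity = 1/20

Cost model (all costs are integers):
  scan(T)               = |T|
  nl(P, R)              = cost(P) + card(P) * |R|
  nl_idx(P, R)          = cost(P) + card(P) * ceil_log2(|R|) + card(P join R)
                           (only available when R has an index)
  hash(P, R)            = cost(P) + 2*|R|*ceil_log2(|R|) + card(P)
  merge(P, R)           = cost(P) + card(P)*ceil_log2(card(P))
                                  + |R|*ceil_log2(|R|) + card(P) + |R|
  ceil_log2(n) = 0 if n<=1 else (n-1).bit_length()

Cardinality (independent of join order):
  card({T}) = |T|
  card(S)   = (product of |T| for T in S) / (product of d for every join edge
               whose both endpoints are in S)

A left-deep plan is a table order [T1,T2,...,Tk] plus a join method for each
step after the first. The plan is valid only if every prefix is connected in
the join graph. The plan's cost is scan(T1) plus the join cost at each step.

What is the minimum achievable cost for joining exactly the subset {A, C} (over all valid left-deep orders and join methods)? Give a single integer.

1920

Selinger DP over subsets of {A,C}:
  {C}: scan cost=80, card=80
  {A}: scan cost=400, card=400
  {AC}: card=1600; try (C,hash)→1920, (A,merge)→4720, (C,nl_idx)→4800, (C,merge)→5040, (A,hash)→7360, (A,nl)→32080 …(+1); best=1920 via (C,hash)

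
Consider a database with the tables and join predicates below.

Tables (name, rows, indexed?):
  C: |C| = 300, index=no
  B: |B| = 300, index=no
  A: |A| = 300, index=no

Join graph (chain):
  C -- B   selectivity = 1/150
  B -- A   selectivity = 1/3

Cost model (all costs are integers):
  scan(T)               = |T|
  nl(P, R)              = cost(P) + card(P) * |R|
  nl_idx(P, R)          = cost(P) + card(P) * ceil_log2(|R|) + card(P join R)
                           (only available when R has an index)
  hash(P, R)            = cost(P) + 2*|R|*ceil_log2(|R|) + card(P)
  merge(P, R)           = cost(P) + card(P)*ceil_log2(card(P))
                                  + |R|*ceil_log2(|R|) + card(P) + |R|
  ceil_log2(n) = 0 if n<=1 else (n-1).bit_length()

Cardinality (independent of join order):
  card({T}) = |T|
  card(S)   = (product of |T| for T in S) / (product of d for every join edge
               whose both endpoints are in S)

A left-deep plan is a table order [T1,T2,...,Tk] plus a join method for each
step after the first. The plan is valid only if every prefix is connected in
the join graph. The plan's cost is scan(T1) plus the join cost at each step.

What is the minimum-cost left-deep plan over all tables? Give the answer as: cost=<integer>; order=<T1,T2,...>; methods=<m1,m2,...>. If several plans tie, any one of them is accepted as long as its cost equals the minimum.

cost=12000; order=B,C,A; methods=hash,hash

Selinger DP (subsets sized 1..n):
  {C}: scan cost=300, card=300
  {B}: scan cost=300, card=300
  {A}: scan cost=300, card=300
  {BC}: card=600; try (C,hash)→6000, (B,hash)→6000, (C,merge)→6300, (B,merge)→6300, (C,nl)→90300, (B,nl)→90300; best=6000 via (C,hash)
  {AB}: card=30000; try (B,hash)→6000, (A,hash)→6000, (B,merge)→6300, (A,merge)→6300, (B,nl)→90300, (A,nl)→90300; best=6000 via (B,hash)
  {ABC}: card=60000; try (A,hash)→12000, (A,merge)→15600, (C,hash)→41400, (A,nl)→186000, (C,merge)→489000, (C,nl)→9006000; best=12000 via (A,hash)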